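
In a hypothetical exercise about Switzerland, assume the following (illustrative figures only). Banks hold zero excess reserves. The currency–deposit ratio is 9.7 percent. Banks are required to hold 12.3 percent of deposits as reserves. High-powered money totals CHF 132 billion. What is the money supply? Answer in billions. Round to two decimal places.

CHF 658.20 billion

The money multiplier is m = (1 + c) / (rr + c) = (1 + 0.097) / (0.123 + 0.097) ≈ 4.986364.
So M = m × MB = 4.986364 × 132 ≈ 658.2 billion.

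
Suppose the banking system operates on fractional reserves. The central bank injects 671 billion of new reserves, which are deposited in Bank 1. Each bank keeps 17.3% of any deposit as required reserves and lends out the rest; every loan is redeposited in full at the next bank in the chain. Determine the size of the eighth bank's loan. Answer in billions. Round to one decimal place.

Each bank lends a fraction (1 − rr) = 0.8270 of the deposit it receives, so Bank 8 receives 671·0.8270^7 and lends 671·0.8270^8 ≈ 146.8137 billion.

146.8 billion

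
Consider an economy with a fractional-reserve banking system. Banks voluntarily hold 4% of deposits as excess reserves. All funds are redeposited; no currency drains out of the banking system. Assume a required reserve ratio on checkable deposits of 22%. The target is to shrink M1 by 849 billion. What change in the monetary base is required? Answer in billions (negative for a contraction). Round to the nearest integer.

The money multiplier is m = 1 / (rr + e) = 1 / (0.22 + 0.04) ≈ 3.8462.
ΔMB = ΔM / m = (−849) / 3.8462 ≈ -220.7374 billion.

-221 billion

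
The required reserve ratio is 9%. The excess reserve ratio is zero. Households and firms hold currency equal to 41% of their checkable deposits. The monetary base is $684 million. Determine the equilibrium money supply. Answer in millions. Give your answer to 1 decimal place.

The money multiplier is m = (1 + c) / (rr + c) = (1 + 0.41) / (0.09 + 0.41) = 2.82.
So M = m × MB = 2.82 × 684 = 1928.88 million.

$1928.9 million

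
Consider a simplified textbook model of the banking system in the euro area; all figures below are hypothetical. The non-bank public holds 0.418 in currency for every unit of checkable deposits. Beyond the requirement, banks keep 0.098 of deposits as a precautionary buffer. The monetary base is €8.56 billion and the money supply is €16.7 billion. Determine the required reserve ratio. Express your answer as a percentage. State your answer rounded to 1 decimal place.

21.1%

Using m = M/MB = 16.7/8.56 ≈ 1.950935. Since m = (1 + c)/(c + rr + e), the denominator satisfies c + rr + e = (1 + c)/m = (1 + 0.418) / 1.950935 ≈ 0.726831.
With c = 0.418 and e = 0.098, the required reserve ratio is 0.726831 − 0.418 − 0.098 = 0.210831.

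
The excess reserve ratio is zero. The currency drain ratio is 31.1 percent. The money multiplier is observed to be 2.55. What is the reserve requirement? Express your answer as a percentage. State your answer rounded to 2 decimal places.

20.31%

Using m = 2.55. Since m = (1 + c)/(c + rr + e), the denominator satisfies c + rr + e = (1 + c)/m = (1 + 0.311) / 2.55 ≈ 0.514118.
With c = 0.311 and e = 0, the reserve requirement is 0.514118 − 0.311 − 0 = 0.203118.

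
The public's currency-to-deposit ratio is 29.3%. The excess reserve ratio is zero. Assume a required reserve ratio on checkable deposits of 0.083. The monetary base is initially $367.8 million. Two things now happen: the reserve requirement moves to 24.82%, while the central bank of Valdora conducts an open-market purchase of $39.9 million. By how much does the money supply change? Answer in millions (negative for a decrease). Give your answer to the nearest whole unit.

-291 million

Before: m₁ = (1 + 0.293) / (0.083 + 0.293) ≈ 3.4388, MB₁ = 367.8, so M₁ = 3.4388 × 367.8 ≈ 1264.7906 million.
After: m₂ = (1 + 0.293) / (0.2482 + 0.293) ≈ 2.3891, MB₂ = 367.8 + 39.9 = 407.7, so M₂ = 2.3891 × 407.7 ≈ 974.0361 million.
ΔM = M₂ − M₁ = 974.0361 − 1264.7906 = -290.7545 million.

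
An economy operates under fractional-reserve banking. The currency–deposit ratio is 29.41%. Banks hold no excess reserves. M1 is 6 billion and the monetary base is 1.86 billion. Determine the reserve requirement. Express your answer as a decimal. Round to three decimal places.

Using m = M/MB = 6/1.86 ≈ 3.225806. Since m = (1 + c)/(c + rr + e), the denominator satisfies c + rr + e = (1 + c)/m = (1 + 0.2941) / 3.225806 ≈ 0.401171.
With c = 0.2941 and e = 0, the reserve requirement is 0.401171 − 0.2941 − 0 = 0.107071.

0.107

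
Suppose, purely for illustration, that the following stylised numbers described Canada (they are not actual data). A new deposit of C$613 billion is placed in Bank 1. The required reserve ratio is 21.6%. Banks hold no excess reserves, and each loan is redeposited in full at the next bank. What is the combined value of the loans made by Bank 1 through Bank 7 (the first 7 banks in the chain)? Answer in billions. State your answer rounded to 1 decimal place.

C$1819.9 billion

Bank i lends (1 − rr)^i of the original deposit: Bank 1 lends 613·0.7840 = 480.5920, Bank 2 lends 613·0.7840² ≈ 376.7841, and so on.
Summing a geometric series: total = 613·[0.7840·(1 − 0.7840^7) / (1 − 0.7840)] ≈ 1819.8882 billion.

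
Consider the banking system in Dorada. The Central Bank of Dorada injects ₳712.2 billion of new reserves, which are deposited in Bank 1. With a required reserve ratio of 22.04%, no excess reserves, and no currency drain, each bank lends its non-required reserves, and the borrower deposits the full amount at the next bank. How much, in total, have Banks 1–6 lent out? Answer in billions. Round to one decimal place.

Bank i lends (1 − rr)^i of the original deposit: Bank 1 lends 712.2·0.7796 ≈ 555.2311, Bank 2 lends 712.2·0.7796² ≈ 432.8582, and so on.
Summing a geometric series: total = 712.2·[0.7796·(1 − 0.7796^6) / (1 − 0.7796)] ≈ 1953.6186 billion.

₳1953.6 billion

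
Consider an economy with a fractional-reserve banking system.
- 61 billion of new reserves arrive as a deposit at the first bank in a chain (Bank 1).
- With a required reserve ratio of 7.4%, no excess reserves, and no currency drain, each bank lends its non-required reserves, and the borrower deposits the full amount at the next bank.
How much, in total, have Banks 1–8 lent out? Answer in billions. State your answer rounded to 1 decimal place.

Bank i lends (1 − rr)^i of the original deposit: Bank 1 lends 61·0.9260 = 56.4860, Bank 2 lends 61·0.9260² ≈ 52.3060, and so on.
Summing a geometric series: total = 61·[0.9260·(1 − 0.9260^8) / (1 − 0.9260)] ≈ 350.6599 billion.

350.7 billion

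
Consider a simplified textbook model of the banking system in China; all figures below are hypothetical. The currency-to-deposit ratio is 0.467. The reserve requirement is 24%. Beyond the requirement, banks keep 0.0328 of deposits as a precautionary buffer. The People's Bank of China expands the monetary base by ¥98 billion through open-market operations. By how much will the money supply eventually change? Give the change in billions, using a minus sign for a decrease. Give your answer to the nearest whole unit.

¥194 billion

The money multiplier is m = (1 + c) / (rr + e + c) = (1 + 0.467) / (0.24 + 0.0328 + 0.467) ≈ 1.9830.
The purchase adds 98 billion of base, so ΔM = m × ΔMB = 1.9830 × (+98) = 194.334 billion.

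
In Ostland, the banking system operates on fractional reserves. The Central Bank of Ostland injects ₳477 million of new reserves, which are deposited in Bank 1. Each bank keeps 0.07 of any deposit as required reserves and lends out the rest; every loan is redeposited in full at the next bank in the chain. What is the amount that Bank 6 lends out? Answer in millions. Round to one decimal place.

Each bank lends a fraction (1 − rr) = 0.9300 of the deposit it receives, so Bank 6 receives 477·0.9300^5 and lends 477·0.9300^6 ≈ 308.6143 million.

₳308.6 million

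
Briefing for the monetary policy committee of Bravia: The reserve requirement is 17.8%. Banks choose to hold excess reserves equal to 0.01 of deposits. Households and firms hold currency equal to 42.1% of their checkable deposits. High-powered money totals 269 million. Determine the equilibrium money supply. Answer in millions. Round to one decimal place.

627.7 million

The money multiplier is m = (1 + c) / (rr + e + c) = (1 + 0.421) / (0.178 + 0.01 + 0.421) ≈ 2.33333.
So M = m × MB = 2.33333 × 269 ≈ 627.6658 million.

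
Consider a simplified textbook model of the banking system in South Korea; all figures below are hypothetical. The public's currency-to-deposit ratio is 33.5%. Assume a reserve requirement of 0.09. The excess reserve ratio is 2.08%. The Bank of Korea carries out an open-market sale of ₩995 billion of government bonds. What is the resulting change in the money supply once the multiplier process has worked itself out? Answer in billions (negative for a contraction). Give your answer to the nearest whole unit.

-2980 billion

The money multiplier is m = (1 + c) / (rr + e + c) = (1 + 0.335) / (0.09 + 0.0208 + 0.335) ≈ 2.9946.
The sale removes 995 billion of base, so ΔM = m × ΔMB = 2.9946 × (−995) = -2979.627 billion.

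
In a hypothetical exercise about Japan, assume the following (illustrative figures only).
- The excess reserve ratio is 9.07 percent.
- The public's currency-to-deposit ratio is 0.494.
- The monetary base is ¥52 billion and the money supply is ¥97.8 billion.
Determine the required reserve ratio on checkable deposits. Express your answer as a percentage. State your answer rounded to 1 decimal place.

21.0%

Using m = M/MB = 97.8/52 ≈ 1.880769. Since m = (1 + c)/(c + rr + e), the denominator satisfies c + rr + e = (1 + c)/m = (1 + 0.494) / 1.880769 ≈ 0.794356.
With c = 0.494 and e = 0.0907, the required reserve ratio on checkable deposits is 0.794356 − 0.494 − 0.0907 = 0.209656.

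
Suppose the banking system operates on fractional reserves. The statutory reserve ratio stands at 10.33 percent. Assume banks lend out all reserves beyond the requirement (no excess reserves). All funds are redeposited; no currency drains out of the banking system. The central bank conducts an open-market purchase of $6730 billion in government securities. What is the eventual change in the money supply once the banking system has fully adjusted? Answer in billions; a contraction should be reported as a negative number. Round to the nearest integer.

$65150 billion

The simple money multiplier is m = 1/rr = 1/0.1033 ≈ 9.68054.
An open-market purchase increases the monetary base by 6730 billion, so ΔM = m × ΔMB = 9.68054 × 6730 = 65150.0342 billion.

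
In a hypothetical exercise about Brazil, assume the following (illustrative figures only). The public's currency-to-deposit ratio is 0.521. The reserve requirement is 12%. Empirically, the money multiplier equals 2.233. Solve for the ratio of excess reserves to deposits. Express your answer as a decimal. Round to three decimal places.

Using m = 2.233. Since m = (1 + c)/(c + rr + e), the denominator satisfies c + rr + e = (1 + c)/m = (1 + 0.521) / 2.233 ≈ 0.681146.
With c = 0.521 and rr = 0.12, the ratio of excess reserves to deposits is 0.681146 − 0.521 − 0.12 = 0.040146.

0.040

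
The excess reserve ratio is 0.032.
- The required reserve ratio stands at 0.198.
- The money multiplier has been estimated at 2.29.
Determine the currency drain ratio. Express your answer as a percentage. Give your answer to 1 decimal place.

36.7%

Using m = 2.29. From m = (1 + c)/(c + rr + e), rearranging gives 1 + c = m·(c + rr + e), so c·(1 − m) = m·(rr + e) − 1.
Hence c = [m·(rr + e) − 1]/(1 − m) = [2.29 × (0.198 + 0.032) − 1] / (1 − 2.29) ≈ 0.366899.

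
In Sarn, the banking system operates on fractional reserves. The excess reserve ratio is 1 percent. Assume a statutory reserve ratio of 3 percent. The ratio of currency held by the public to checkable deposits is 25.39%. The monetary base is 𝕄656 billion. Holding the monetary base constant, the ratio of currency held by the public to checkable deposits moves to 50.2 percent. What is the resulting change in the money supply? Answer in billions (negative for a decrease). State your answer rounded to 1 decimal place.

Initially m₁ = (1 + 0.2539) / (0.03 + 0.01 + 0.2539) ≈ 4.26642, so M₁ = 4.26642 × 656 ≈ 2798.7715 billion.
After the change m₂ = (1 + 0.502) / (0.03 + 0.01 + 0.502) ≈ 2.77122, so M₂ = 2.77122 × 656 ≈ 1817.9203 billion.
ΔM = M₂ − M₁ = 1817.9203 − 2798.7715 = -980.8512 billion.

-980.9 billion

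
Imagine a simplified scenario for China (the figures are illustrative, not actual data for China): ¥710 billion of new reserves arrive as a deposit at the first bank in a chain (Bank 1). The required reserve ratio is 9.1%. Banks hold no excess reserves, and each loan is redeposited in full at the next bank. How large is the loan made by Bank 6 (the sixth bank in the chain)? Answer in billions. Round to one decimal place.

Each bank lends a fraction (1 − rr) = 0.9090 of the deposit it receives, so Bank 6 receives 710·0.9090^5 and lends 710·0.9090^6 ≈ 400.5361 billion.

¥400.5 billion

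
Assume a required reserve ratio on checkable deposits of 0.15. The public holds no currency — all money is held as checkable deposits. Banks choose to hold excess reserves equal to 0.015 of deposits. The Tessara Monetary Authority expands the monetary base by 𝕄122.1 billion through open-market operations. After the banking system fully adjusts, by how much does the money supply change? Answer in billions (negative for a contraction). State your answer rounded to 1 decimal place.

𝕄740.0 billion

The money multiplier is m = 1 / (rr + e) = 1 / (0.15 + 0.015) ≈ 6.06061.
The purchase adds 122.1 billion of base, so ΔM = m × ΔMB = 6.06061 × (+122.1) ≈ 740.0005 billion.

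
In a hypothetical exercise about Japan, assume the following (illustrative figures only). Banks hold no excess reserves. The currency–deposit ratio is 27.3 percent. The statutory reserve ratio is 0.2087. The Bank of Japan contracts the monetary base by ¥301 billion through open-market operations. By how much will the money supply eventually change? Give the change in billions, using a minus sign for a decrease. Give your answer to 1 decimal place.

-795.5 billion

The money multiplier is m = (1 + c) / (rr + c) = (1 + 0.273) / (0.2087 + 0.273) ≈ 2.64272.
The sale removes 301 billion of base, so ΔM = m × ΔMB = 2.64272 × (−301) ≈ -795.4587 billion.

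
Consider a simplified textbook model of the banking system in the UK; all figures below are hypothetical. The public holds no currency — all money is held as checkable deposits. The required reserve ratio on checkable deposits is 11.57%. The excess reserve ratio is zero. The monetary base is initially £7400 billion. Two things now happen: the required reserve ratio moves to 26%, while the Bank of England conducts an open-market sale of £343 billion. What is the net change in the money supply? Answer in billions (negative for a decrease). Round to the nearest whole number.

Before: m₁ = 1 / (0.1157) ≈ 8.64304, MB₁ = 7400, so M₁ = 8.64304 × 7400 = 63958.496 billion.
After: m₂ = 1 / (0.26) ≈ 3.84615, MB₂ = 7400 − 343 = 7057, so M₂ = 3.84615 × 7057 ≈ 27142.2805 billion.
ΔM = M₂ − M₁ = 27142.2805 − 63958.496 = -36816.2155 billion.

-36816 billion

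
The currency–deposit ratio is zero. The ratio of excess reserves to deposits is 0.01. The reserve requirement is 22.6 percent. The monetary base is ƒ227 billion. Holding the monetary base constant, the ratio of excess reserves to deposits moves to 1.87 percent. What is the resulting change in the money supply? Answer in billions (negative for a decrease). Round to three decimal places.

Initially m₁ = 1 / (0.226 + 0.01) ≈ 4.2372881, so M₁ = 4.2372881 × 227 ≈ 961.8644 billion.
After the change m₂ = 1 / (0.226 + 0.0187) ≈ 4.0866367, so M₂ = 4.0866367 × 227 ≈ 927.6665 billion.
ΔM = M₂ − M₁ = 927.6665 − 961.8644 = -34.1979 billion.

-34.198 billion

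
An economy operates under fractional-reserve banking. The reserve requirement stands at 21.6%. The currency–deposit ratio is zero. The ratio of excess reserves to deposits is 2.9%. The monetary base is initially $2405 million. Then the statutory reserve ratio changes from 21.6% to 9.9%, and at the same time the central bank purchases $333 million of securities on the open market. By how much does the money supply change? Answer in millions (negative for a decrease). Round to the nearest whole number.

$11574 million

Before: m₁ = 1 / (0.216 + 0.029) ≈ 4.08163, MB₁ = 2405, so M₁ = 4.08163 × 2405 ≈ 9816.3201 million.
After: m₂ = 1 / (0.099 + 0.029) = 7.81250, MB₂ = 2405 + 333 = 2738, so M₂ = 7.81250 × 2738 = 21390.625 million.
ΔM = M₂ − M₁ = 21390.625 − 9816.3201 = 11574.3049 million.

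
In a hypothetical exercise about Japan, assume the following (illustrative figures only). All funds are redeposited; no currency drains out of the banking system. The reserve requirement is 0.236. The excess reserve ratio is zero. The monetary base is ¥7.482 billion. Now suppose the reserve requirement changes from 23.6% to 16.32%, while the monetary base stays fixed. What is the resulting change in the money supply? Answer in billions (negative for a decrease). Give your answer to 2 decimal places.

Initially m₁ = 1 / (0.236) ≈ 4.2373, so M₁ = 4.2373 × 7.482 ≈ 31.7035 billion.
After the change m₂ = 1 / (0.1632) ≈ 6.1275, so M₂ = 6.1275 × 7.482 ≈ 45.846 billion.
ΔM = M₂ − M₁ = 45.846 − 31.7035 = 14.1425 billion.

¥14.14 billion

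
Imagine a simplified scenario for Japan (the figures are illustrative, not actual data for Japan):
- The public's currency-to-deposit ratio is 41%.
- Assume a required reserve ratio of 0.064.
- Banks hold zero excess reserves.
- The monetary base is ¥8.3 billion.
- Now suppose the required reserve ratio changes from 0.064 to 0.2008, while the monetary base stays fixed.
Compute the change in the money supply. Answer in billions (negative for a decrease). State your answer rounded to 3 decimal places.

Initially m₁ = (1 + 0.41) / (0.064 + 0.41) ≈ 2.97468, so M₁ = 2.97468 × 8.3 ≈ 24.6898 billion.
After the change m₂ = (1 + 0.41) / (0.2008 + 0.41) ≈ 2.30845, so M₂ = 2.30845 × 8.3 ≈ 19.1601 billion.
ΔM = M₂ − M₁ = 19.1601 − 24.6898 = -5.5297 billion.

-5.530 billion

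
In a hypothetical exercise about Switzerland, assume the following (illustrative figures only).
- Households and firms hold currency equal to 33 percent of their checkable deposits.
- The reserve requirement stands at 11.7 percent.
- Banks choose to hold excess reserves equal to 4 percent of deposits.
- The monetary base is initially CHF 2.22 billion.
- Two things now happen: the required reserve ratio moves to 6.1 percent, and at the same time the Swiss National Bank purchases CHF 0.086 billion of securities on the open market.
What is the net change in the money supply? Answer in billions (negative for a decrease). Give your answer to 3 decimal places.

CHF 1.053 billion

Before: m₁ = (1 + 0.33) / (0.117 + 0.04 + 0.33) ≈ 2.73101, MB₁ = 2.22, so M₁ = 2.73101 × 2.22 ≈ 6.0628 billion.
After: m₂ = (1 + 0.33) / (0.061 + 0.04 + 0.33) ≈ 3.08585, MB₂ = 2.22 + 0.086 = 2.306, so M₂ = 3.08585 × 2.306 ≈ 7.116 billion.
ΔM = M₂ − M₁ = 7.116 − 6.0628 = 1.0532 billion.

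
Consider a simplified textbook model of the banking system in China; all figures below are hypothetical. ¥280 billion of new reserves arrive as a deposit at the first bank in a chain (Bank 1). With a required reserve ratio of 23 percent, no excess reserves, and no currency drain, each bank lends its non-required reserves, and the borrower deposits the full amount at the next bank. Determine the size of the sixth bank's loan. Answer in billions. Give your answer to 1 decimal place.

Each bank lends a fraction (1 − rr) = 0.7700 of the deposit it receives, so Bank 6 receives 280·0.7700^5 and lends 280·0.7700^6 ≈ 58.3583 billion.

¥58.4 billion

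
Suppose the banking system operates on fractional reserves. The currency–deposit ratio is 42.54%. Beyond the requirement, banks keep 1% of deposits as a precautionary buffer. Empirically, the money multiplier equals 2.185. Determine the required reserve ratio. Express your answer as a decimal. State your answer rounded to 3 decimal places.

Using m = 2.185. Since m = (1 + c)/(c + rr + e), the denominator satisfies c + rr + e = (1 + c)/m = (1 + 0.4254) / 2.185 ≈ 0.652357.
With c = 0.4254 and e = 0.01, the required reserve ratio is 0.652357 − 0.4254 − 0.01 = 0.216957.

0.217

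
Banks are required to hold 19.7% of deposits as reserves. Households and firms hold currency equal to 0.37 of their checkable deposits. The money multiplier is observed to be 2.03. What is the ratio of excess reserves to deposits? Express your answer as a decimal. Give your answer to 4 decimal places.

Using m = 2.03. Since m = (1 + c)/(c + rr + e), the denominator satisfies c + rr + e = (1 + c)/m = (1 + 0.37) / 2.03 ≈ 0.674877.
With c = 0.37 and rr = 0.197, the ratio of excess reserves to deposits is 0.674877 − 0.37 − 0.197 = 0.107877.

0.1079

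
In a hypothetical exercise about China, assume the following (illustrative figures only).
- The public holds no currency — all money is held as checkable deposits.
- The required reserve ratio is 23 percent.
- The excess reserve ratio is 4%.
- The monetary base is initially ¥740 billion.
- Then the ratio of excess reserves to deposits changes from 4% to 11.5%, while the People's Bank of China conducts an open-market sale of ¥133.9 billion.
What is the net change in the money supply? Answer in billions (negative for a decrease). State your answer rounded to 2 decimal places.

Before: m₁ = 1 / (0.23 + 0.04) ≈ 3.703704, MB₁ = 740, so M₁ = 3.703704 × 740 ≈ 2740.741 billion.
After: m₂ = 1 / (0.23 + 0.115) ≈ 2.898551, MB₂ = 740 − 133.9 = 606.1, so M₂ = 2.898551 × 606.1 ≈ 1756.8118 billion.
ΔM = M₂ − M₁ = 1756.8118 − 2740.741 = -983.9292 billion.

-983.93 billion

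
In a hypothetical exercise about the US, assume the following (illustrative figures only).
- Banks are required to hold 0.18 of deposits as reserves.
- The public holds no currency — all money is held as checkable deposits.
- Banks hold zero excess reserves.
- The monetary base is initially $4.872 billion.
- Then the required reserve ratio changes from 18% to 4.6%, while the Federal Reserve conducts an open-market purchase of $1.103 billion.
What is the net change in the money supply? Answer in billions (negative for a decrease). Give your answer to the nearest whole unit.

Before: m₁ = 1 / (0.18) ≈ 5.5556, MB₁ = 4.872, so M₁ = 5.5556 × 4.872 ≈ 27.0669 billion.
After: m₂ = 1 / (0.046) ≈ 21.7391, MB₂ = 4.872 + 1.103 = 5.975, so M₂ = 21.7391 × 5.975 ≈ 129.8911 billion.
ΔM = M₂ − M₁ = 129.8911 − 27.0669 = 102.8242 billion.

$103 billion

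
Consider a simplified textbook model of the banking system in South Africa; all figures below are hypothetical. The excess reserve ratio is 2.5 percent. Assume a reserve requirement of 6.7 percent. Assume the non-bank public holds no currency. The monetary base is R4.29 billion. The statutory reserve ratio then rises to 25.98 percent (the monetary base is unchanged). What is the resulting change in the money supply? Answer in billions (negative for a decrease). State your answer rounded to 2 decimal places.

Initially m₁ = 1 / (0.067 + 0.025) ≈ 10.8696, so M₁ = 10.8696 × 4.29 ≈ 46.6306 billion.
After the change m₂ = 1 / (0.2598 + 0.025) ≈ 3.5112, so M₂ = 3.5112 × 4.29 ≈ 15.063 billion.
ΔM = M₂ − M₁ = 15.063 − 46.6306 = -31.5676 billion.

-31.57 billion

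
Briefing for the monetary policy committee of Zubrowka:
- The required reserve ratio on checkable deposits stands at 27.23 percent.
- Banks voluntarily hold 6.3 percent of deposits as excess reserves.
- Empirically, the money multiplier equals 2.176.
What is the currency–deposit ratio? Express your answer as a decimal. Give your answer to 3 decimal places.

Using m = 2.176. From m = (1 + c)/(c + rr + e), rearranging gives 1 + c = m·(c + rr + e), so c·(1 − m) = m·(rr + e) − 1.
Hence c = [m·(rr + e) − 1]/(1 − m) = [2.176 × (0.2723 + 0.063) − 1] / (1 − 2.176) ≈ 0.229921.

0.230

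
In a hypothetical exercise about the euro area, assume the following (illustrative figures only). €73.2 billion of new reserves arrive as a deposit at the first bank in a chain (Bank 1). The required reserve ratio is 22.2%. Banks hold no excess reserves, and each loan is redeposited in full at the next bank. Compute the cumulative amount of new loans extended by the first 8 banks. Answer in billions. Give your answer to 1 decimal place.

Bank i lends (1 − rr)^i of the original deposit: Bank 1 lends 73.2·0.7780 = 56.9496, Bank 2 lends 73.2·0.7780² ≈ 44.3068, and so on.
Summing a geometric series: total = 73.2·[0.7780·(1 − 0.7780^8) / (1 − 0.7780)] ≈ 222.0968 billion.

€222.1 billion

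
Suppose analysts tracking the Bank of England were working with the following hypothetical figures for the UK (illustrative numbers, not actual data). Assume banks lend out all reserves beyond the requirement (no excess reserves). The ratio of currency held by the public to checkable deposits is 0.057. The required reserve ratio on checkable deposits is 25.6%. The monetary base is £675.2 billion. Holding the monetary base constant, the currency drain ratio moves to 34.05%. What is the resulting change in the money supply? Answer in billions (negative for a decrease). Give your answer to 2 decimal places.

-762.79 billion

Initially m₁ = (1 + 0.057) / (0.256 + 0.057) ≈ 3.376997, so M₁ = 3.376997 × 675.2 ≈ 2280.1484 billion.
After the change m₂ = (1 + 0.3405) / (0.256 + 0.3405) ≈ 2.247276, so M₂ = 2.247276 × 675.2 ≈ 1517.3608 billion.
ΔM = M₂ − M₁ = 1517.3608 − 2280.1484 = -762.7876 billion.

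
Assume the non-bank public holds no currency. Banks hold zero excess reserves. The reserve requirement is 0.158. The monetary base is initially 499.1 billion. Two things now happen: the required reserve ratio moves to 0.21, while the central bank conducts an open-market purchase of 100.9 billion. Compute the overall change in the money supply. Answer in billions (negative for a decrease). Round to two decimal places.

-301.72 billion

Before: m₁ = 1 / (0.158) ≈ 6.329114, MB₁ = 499.1, so M₁ = 6.329114 × 499.1 ≈ 3158.8608 billion.
After: m₂ = 1 / (0.21) ≈ 4.761905, MB₂ = 499.1 + 100.9 = 600, so M₂ = 4.761905 × 600 = 2857.143 billion.
ΔM = M₂ − M₁ = 2857.143 − 3158.8608 = -301.7178 billion.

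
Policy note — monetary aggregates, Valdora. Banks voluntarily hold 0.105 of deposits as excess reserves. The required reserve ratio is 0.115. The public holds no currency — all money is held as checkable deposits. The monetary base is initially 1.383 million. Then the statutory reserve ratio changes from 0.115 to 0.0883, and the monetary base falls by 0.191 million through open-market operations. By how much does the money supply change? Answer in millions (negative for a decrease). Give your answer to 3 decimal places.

Before: m₁ = 1 / (0.115 + 0.105) ≈ 4.54545, MB₁ = 1.383, so M₁ = 4.54545 × 1.383 ≈ 6.2864 million.
After: m₂ = 1 / (0.0883 + 0.105) ≈ 5.17331, MB₂ = 1.383 − 0.191 = 1.192, so M₂ = 5.17331 × 1.192 ≈ 6.1666 million.
ΔM = M₂ − M₁ = 6.1666 − 6.2864 = -0.1198 million.

-0.120 million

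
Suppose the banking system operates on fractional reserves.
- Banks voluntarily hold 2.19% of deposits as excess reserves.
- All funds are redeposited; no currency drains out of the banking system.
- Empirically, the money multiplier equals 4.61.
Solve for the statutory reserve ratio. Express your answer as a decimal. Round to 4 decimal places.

0.1950

Using m = 4.61. Since m = (1 + c)/(c + rr + e), the denominator satisfies c + rr + e = (1 + c)/m = (1 + 0) / 4.61 ≈ 0.216920.
With c = 0 and e = 0.0219, the statutory reserve ratio is 0.216920 − 0 − 0.0219 = 0.19502.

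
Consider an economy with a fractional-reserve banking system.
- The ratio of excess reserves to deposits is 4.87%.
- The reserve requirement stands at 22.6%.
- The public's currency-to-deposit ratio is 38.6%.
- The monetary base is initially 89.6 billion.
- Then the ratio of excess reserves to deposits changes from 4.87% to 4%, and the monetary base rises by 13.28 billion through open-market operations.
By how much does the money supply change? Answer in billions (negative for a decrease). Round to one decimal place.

30.7 billion

Before: m₁ = (1 + 0.386) / (0.226 + 0.0487 + 0.386) ≈ 2.09778, MB₁ = 89.6, so M₁ = 2.09778 × 89.6 ≈ 187.9611 billion.
After: m₂ = (1 + 0.386) / (0.226 + 0.04 + 0.386) ≈ 2.12577, MB₂ = 89.6 + 13.28 = 102.88, so M₂ = 2.12577 × 102.88 ≈ 218.6992 billion.
ΔM = M₂ − M₁ = 218.6992 − 187.9611 = 30.7381 billion.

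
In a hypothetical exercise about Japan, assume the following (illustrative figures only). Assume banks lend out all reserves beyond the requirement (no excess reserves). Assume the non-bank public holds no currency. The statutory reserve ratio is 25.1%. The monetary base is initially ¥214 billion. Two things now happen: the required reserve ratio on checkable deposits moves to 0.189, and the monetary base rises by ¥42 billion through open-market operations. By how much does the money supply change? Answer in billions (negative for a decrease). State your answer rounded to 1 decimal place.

¥501.9 billion

Before: m₁ = 1 / (0.251) ≈ 3.98406, MB₁ = 214, so M₁ = 3.98406 × 214 ≈ 852.5888 billion.
After: m₂ = 1 / (0.189) ≈ 5.29101, MB₂ = 214 + 42 = 256, so M₂ = 5.29101 × 256 ≈ 1354.4986 billion.
ΔM = M₂ − M₁ = 1354.4986 − 852.5888 = 501.9098 billion.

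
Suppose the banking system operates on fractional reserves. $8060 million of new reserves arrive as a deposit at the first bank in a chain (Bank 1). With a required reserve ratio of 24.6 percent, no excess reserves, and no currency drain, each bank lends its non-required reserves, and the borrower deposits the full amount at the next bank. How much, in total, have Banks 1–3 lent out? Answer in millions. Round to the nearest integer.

$14114 million

Bank i lends (1 − rr)^i of the original deposit: Bank 1 lends 8060·0.7540 = 6077.2400, Bank 2 lends 8060·0.7540² ≈ 4582.2390, and so on.
Summing a geometric series: total = 8060·[0.7540·(1 − 0.7540^3) / (1 − 0.7540)] ≈ 14114.4871 million.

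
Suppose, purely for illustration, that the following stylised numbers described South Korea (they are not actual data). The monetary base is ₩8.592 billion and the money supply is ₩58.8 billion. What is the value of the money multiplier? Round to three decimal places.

6.844

The money multiplier is m = M / MB = 58.8 / 8.592 ≈ 6.84358.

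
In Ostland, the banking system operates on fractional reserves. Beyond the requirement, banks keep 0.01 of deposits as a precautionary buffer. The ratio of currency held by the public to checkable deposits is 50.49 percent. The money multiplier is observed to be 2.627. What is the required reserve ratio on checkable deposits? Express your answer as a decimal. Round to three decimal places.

0.058

Using m = 2.627. Since m = (1 + c)/(c + rr + e), the denominator satisfies c + rr + e = (1 + c)/m = (1 + 0.5049) / 2.627 ≈ 0.572859.
With c = 0.5049 and e = 0.01, the required reserve ratio on checkable deposits is 0.572859 − 0.5049 − 0.01 = 0.057959.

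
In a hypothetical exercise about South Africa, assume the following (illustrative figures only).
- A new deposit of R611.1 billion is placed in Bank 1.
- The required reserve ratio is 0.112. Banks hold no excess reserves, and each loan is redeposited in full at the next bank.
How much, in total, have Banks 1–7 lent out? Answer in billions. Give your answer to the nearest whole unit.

Bank i lends (1 − rr)^i of the original deposit: Bank 1 lends 611.1·0.8880 = 542.6568, Bank 2 lends 611.1·0.8880² ≈ 481.8792, and so on.
Summing a geometric series: total = 611.1·[0.8880·(1 − 0.8880^7) / (1 − 0.8880)] ≈ 2735.5603 billion.

R2736 billion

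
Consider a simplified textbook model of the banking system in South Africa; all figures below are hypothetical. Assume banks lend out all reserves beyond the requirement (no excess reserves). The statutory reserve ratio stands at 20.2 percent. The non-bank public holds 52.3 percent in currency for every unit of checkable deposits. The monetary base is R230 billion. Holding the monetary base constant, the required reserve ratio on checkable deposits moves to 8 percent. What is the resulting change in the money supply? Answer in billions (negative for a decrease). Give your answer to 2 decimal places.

Initially m₁ = (1 + 0.523) / (0.202 + 0.523) ≈ 2.100690, so M₁ = 2.100690 × 230 = 483.1587 billion.
After the change m₂ = (1 + 0.523) / (0.08 + 0.523) ≈ 2.525705, so M₂ = 2.525705 × 230 ≈ 580.9121 billion.
ΔM = M₂ − M₁ = 580.9121 − 483.1587 = 97.7534 billion.

R97.75 billion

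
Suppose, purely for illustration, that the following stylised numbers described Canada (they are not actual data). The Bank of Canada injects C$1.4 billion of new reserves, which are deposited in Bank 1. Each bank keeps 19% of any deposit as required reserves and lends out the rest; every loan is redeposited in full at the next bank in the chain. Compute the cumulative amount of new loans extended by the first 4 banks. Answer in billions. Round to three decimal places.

C$3.399 billion

Bank i lends (1 − rr)^i of the original deposit: Bank 1 lends 1.4·0.8100 = 1.1340, Bank 2 lends 1.4·0.8100² ≈ 0.9185, and so on.
Summing a geometric series: total = 1.4·[0.8100·(1 − 0.8100^4) / (1 − 0.8100)] ≈ 3.3992 billion.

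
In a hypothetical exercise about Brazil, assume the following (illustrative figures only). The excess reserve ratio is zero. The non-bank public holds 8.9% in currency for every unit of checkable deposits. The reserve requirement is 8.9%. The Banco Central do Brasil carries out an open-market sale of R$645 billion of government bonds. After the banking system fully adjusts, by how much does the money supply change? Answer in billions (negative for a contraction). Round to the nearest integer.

The money multiplier is m = (1 + c) / (rr + c) = (1 + 0.089) / (0.089 + 0.089) ≈ 6.1180.
The sale removes 645 billion of base, so ΔM = m × ΔMB = 6.1180 × (−645) = -3946.11 billion.

-3946 billion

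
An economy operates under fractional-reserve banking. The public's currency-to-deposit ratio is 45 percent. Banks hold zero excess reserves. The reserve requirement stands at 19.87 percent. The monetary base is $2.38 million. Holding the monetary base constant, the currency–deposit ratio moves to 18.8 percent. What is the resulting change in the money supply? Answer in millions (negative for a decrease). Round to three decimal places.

$1.992 million

Initially m₁ = (1 + 0.45) / (0.1987 + 0.45) ≈ 2.23524, so M₁ = 2.23524 × 2.38 ≈ 5.3199 million.
After the change m₂ = (1 + 0.188) / (0.1987 + 0.188) ≈ 3.07215, so M₂ = 3.07215 × 2.38 ≈ 7.3117 million.
ΔM = M₂ − M₁ = 7.3117 − 5.3199 = 1.9918 million.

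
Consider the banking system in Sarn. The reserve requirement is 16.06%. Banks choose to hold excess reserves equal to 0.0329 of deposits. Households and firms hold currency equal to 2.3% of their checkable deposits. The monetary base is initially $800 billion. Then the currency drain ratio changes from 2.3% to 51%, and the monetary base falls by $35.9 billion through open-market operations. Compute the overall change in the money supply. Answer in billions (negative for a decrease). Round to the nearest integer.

-2140 billion

Before: m₁ = (1 + 0.023) / (0.1606 + 0.0329 + 0.023) ≈ 4.7252, MB₁ = 800, so M₁ = 4.7252 × 800 = 3780.16 billion.
After: m₂ = (1 + 0.51) / (0.1606 + 0.0329 + 0.51) ≈ 2.1464, MB₂ = 800 − 35.9 = 764.1, so M₂ = 2.1464 × 764.1 ≈ 1640.0642 billion.
ΔM = M₂ − M₁ = 1640.0642 − 3780.16 = -2140.0958 billion.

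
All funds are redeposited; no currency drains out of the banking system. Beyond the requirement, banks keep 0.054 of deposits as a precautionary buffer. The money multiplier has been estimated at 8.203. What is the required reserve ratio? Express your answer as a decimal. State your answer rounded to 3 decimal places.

Using m = 8.203. Since m = (1 + c)/(c + rr + e), the denominator satisfies c + rr + e = (1 + c)/m = (1 + 0) / 8.203 ≈ 0.121907.
With c = 0 and e = 0.054, the required reserve ratio is 0.121907 − 0 − 0.054 = 0.067907.

0.068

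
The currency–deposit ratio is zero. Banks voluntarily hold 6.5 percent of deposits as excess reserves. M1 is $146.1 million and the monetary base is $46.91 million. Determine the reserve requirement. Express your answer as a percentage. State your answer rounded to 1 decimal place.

Using m = M/MB = 146.1/46.91 ≈ 3.114475. Since m = (1 + c)/(c + rr + e), the denominator satisfies c + rr + e = (1 + c)/m = (1 + 0) / 3.114475 ≈ 0.321081.
With c = 0 and e = 0.065, the reserve requirement is 0.321081 − 0 − 0.065 = 0.256081.

25.6%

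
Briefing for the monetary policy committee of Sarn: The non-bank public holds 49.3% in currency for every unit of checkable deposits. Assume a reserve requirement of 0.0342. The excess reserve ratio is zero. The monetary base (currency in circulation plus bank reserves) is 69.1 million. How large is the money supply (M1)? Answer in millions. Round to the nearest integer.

The money multiplier is m = (1 + c) / (rr + c) = (1 + 0.493) / (0.0342 + 0.493) ≈ 2.8319.
So M = m × MB = 2.8319 × 69.1 ≈ 195.6843 million.

196 million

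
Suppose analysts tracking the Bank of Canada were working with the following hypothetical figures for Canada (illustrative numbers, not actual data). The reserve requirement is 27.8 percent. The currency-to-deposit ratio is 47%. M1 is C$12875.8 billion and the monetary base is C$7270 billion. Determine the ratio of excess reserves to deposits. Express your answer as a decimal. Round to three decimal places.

Using m = M/MB = 12875.8/7270 ≈ 1.771087. Since m = (1 + c)/(c + rr + e), the denominator satisfies c + rr + e = (1 + c)/m = (1 + 0.47) / 1.771087 ≈ 0.829999.
With c = 0.47 and rr = 0.278, the ratio of excess reserves to deposits is 0.829999 − 0.47 − 0.278 = 0.081999.

0.082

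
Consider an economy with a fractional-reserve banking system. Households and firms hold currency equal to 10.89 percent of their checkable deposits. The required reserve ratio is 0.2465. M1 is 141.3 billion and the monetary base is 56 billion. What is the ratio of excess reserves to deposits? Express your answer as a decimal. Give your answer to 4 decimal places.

Using m = M/MB = 141.3/56 ≈ 2.523214. Since m = (1 + c)/(c + rr + e), the denominator satisfies c + rr + e = (1 + c)/m = (1 + 0.1089) / 2.523214 ≈ 0.439479.
With c = 0.1089 and rr = 0.2465, the ratio of excess reserves to deposits is 0.439479 − 0.1089 − 0.2465 = 0.084079.

0.0841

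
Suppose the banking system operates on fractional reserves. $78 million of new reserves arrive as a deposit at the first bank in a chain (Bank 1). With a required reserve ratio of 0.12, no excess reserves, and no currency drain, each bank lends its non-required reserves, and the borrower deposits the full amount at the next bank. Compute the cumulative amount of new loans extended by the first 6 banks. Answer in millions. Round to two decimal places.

$306.36 million

Bank i lends (1 − rr)^i of the original deposit: Bank 1 lends 78·0.8800 = 68.6400, Bank 2 lends 78·0.8800² = 60.4032, and so on.
Summing a geometric series: total = 78·[0.8800·(1 − 0.8800^6) / (1 − 0.8800)] ≈ 306.3609 million.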